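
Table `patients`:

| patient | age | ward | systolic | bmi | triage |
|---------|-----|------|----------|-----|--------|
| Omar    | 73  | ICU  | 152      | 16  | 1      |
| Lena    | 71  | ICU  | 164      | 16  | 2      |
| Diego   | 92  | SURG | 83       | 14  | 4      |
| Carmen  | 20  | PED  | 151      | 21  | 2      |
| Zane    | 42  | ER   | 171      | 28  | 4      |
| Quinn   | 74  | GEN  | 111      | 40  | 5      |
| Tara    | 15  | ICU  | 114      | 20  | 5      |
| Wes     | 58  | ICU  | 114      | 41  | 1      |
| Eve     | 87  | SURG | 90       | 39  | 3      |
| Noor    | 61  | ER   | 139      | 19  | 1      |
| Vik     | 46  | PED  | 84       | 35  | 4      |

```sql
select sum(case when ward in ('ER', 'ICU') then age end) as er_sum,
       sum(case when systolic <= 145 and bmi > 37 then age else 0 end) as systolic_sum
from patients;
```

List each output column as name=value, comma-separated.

er_sum=320, systolic_sum=219

[er_sum: ward in ('ER', 'ICU')]
patient=Omar: ✓ → 73
patient=Lena: ✓ → 71
patient=Diego: ✗
patient=Carmen: ✗
patient=Zane: ✓ → 42
patient=Quinn: ✗
patient=Tara: ✓ → 15
patient=Wes: ✓ → 58
patient=Eve: ✗
patient=Noor: ✓ → 61
patient=Vik: ✗
er_sum = 73 + 71 + 42 + 15 + 58 + 61 = 320
—
[systolic_sum: systolic <= 145 and bmi > 37]
patient=Omar: ✗
patient=Lena: ✗
patient=Diego: ✗
patient=Carmen: ✗
patient=Zane: ✗
patient=Quinn: ✓ → 74
patient=Tara: ✗
patient=Wes: ✓ → 58
patient=Eve: ✓ → 87
patient=Noor: ✗
patient=Vik: ✗
systolic_sum = 74 + 58 + 87 = 219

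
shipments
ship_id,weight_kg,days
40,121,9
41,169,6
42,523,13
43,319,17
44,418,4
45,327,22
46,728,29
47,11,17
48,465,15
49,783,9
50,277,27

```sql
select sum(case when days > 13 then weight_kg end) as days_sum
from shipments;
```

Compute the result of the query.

ship_id=40: ✗
ship_id=41: ✗
ship_id=42: ✗
ship_id=43: ✓ → 319
ship_id=44: ✗
ship_id=45: ✓ → 327
ship_id=46: ✓ → 728
ship_id=47: ✓ → 11
ship_id=48: ✓ → 465
ship_id=49: ✗
ship_id=50: ✓ → 277
days_sum = 319 + 327 + 728 + 11 + 465 + 277 = 2127

2127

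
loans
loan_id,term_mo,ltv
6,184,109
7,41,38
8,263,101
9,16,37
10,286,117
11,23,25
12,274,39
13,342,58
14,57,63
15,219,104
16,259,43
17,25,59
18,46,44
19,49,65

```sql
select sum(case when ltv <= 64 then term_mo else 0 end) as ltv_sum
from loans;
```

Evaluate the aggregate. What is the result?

loan_id=6: ✗
loan_id=7: ✓ → 41
loan_id=8: ✗
loan_id=9: ✓ → 16
loan_id=10: ✗
loan_id=11: ✓ → 23
loan_id=12: ✓ → 274
loan_id=13: ✓ → 342
loan_id=14: ✓ → 57
loan_id=15: ✗
loan_id=16: ✓ → 259
loan_id=17: ✓ → 25
loan_id=18: ✓ → 46
loan_id=19: ✗
ltv_sum = 41 + 16 + 23 + 274 + 342 + 57 + 259 + 25 + 46 = 1083

1083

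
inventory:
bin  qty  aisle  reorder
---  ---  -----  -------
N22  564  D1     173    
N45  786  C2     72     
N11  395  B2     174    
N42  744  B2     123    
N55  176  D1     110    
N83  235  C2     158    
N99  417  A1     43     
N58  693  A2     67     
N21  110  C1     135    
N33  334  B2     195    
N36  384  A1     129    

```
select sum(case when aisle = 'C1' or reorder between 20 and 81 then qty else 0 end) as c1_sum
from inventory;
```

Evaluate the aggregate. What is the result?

2006

bin=N22: ✗
bin=N45: ✓ → 786
bin=N11: ✗
bin=N42: ✗
bin=N55: ✗
bin=N83: ✗
bin=N99: ✓ → 417
bin=N58: ✓ → 693
bin=N21: ✓ → 110
bin=N33: ✗
bin=N36: ✗
c1_sum = 786 + 417 + 693 + 110 = 2006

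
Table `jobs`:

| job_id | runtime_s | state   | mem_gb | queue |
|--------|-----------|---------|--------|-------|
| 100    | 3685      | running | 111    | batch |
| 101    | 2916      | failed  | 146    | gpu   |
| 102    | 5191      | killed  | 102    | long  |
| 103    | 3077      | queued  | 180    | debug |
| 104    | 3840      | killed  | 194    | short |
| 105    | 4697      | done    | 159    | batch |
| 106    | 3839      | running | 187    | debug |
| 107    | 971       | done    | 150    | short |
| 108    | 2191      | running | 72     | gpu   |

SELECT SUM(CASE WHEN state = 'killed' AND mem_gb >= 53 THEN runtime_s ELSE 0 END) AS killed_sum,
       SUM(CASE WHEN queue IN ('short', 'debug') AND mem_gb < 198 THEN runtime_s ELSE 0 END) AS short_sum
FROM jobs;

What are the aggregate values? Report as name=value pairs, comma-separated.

[killed_sum: state = 'killed' AND mem_gb >= 53]
job_id=100: ✗
job_id=101: ✗
job_id=102: ✓ → 5191
job_id=103: ✗
job_id=104: ✓ → 3840
job_id=105: ✗
job_id=106: ✗
job_id=107: ✗
job_id=108: ✗
killed_sum = 5191 + 3840 = 9031
—
[short_sum: queue IN ('short', 'debug') AND mem_gb < 198]
job_id=100: ✗
job_id=101: ✗
job_id=102: ✗
job_id=103: ✓ → 3077
job_id=104: ✓ → 3840
job_id=105: ✗
job_id=106: ✓ → 3839
job_id=107: ✓ → 971
job_id=108: ✗
short_sum = 3077 + 3840 + 3839 + 971 = 11727

killed_sum=9031, short_sum=11727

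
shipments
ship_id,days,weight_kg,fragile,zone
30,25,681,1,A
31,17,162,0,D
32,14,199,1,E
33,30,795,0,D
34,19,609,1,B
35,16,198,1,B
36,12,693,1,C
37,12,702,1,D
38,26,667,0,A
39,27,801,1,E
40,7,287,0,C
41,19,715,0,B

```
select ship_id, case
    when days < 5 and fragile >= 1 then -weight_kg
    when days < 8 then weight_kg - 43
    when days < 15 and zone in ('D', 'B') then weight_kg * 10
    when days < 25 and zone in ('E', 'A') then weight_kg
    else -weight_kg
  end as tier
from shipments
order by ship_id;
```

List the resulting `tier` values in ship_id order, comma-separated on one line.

-681, -162, 199, -795, -609, -198, -693, 7020, -667, -801, 244, -715

ship_id=30: ELSE → -681
ship_id=31: ELSE → -162
ship_id=32: days < 25 and zone in ('E', 'A') → 199
ship_id=33: ELSE → -795
ship_id=34: ELSE → -609
ship_id=35: ELSE → -198
ship_id=36: ELSE → -693
ship_id=37: days < 15 and zone in ('D', 'B') → 7020
ship_id=38: ELSE → -667
ship_id=39: ELSE → -801
ship_id=40: days < 8 → 244
ship_id=41: ELSE → -715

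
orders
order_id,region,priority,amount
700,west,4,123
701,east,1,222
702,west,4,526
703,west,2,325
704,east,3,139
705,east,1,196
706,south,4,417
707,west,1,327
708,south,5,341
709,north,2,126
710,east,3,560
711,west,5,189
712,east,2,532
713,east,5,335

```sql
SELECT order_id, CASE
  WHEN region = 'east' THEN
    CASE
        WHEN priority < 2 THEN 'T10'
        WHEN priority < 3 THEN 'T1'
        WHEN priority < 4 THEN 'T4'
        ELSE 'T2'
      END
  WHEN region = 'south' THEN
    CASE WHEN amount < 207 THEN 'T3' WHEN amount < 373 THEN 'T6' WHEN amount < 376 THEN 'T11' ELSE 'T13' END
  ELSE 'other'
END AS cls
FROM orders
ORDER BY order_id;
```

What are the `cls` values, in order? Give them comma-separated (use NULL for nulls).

other, T10, other, other, T4, T10, T13, other, T6, other, T4, other, T1, T2

order_id=700: region='west' → outer ELSE → other
order_id=701: region='east' → inner[priority < 2] → T10
order_id=702: region='west' → outer ELSE → other
order_id=703: region='west' → outer ELSE → other
order_id=704: region='east' → inner[priority < 4] → T4
order_id=705: region='east' → inner[priority < 2] → T10
order_id=706: region='south' → inner[ELSE] → T13
order_id=707: region='west' → outer ELSE → other
order_id=708: region='south' → inner[amount < 373] → T6
order_id=709: region='north' → outer ELSE → other
order_id=710: region='east' → inner[priority < 4] → T4
order_id=711: region='west' → outer ELSE → other
order_id=712: region='east' → inner[priority < 3] → T1
order_id=713: region='east' → inner[ELSE] → T2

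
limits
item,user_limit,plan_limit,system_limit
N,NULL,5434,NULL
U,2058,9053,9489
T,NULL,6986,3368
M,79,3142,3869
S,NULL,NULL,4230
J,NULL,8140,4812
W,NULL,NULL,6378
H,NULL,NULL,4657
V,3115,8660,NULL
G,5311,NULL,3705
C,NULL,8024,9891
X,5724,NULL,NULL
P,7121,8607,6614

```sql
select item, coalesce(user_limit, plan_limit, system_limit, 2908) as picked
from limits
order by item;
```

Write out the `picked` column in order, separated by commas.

8024, 5311, 4657, 8140, 79, 5434, 7121, 4230, 6986, 2058, 3115, 6378, 5724

item=C: user_limit=NULL, plan_limit=8024 → 8024
item=G: user_limit=5311 → 5311
item=H: user_limit=NULL, plan_limit=NULL, system_limit=4657 → 4657
item=J: user_limit=NULL, plan_limit=8140 → 8140
item=M: user_limit=79 → 79
item=N: user_limit=NULL, plan_limit=5434 → 5434
item=P: user_limit=7121 → 7121
item=S: user_limit=NULL, plan_limit=NULL, system_limit=4230 → 4230
item=T: user_limit=NULL, plan_limit=6986 → 6986
item=U: user_limit=2058 → 2058
item=V: user_limit=3115 → 3115
item=W: user_limit=NULL, plan_limit=NULL, system_limit=6378 → 6378
item=X: user_limit=5724 → 5724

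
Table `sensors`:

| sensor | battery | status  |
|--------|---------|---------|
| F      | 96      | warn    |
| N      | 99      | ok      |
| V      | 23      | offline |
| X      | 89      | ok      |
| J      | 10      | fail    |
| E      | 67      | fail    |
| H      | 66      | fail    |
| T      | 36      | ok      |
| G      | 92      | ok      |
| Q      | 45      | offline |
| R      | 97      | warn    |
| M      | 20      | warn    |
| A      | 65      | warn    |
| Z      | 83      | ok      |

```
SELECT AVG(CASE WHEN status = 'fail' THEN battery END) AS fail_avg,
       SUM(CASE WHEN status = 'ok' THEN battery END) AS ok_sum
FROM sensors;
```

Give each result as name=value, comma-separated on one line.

fail_avg=47.6666666667, ok_sum=399

[fail_avg: status = 'fail']
sensor=F: ✗
sensor=N: ✗
sensor=V: ✗
sensor=X: ✗
sensor=J: ✓ → 10
sensor=E: ✓ → 67
sensor=H: ✓ → 66
sensor=T: ✗
sensor=G: ✗
sensor=Q: ✗
sensor=R: ✗
sensor=M: ✗
sensor=A: ✗
sensor=Z: ✗
fail_avg = (10 + 67 + 66) / 3 = 47.6666666667
—
[ok_sum: status = 'ok']
sensor=F: ✗
sensor=N: ✓ → 99
sensor=V: ✗
sensor=X: ✓ → 89
sensor=J: ✗
sensor=E: ✗
sensor=H: ✗
sensor=T: ✓ → 36
sensor=G: ✓ → 92
sensor=Q: ✗
sensor=R: ✗
sensor=M: ✗
sensor=A: ✗
sensor=Z: ✓ → 83
ok_sum = 99 + 89 + 36 + 92 + 83 = 399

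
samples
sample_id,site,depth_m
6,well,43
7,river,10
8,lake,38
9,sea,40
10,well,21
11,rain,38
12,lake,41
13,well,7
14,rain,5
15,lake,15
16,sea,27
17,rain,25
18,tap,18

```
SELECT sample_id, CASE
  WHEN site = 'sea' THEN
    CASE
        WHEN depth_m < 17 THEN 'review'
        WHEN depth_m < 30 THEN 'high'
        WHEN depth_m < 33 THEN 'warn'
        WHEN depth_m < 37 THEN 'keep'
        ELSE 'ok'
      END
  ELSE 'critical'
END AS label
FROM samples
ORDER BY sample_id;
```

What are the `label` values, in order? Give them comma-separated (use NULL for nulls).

sample_id=6: site='well' → outer ELSE → critical
sample_id=7: site='river' → outer ELSE → critical
sample_id=8: site='lake' → outer ELSE → critical
sample_id=9: site='sea' → inner[ELSE] → ok
sample_id=10: site='well' → outer ELSE → critical
sample_id=11: site='rain' → outer ELSE → critical
sample_id=12: site='lake' → outer ELSE → critical
sample_id=13: site='well' → outer ELSE → critical
sample_id=14: site='rain' → outer ELSE → critical
sample_id=15: site='lake' → outer ELSE → critical
sample_id=16: site='sea' → inner[depth_m < 30] → high
sample_id=17: site='rain' → outer ELSE → critical
sample_id=18: site='tap' → outer ELSE → critical

critical, critical, critical, ok, critical, critical, critical, critical, critical, critical, high, critical, critical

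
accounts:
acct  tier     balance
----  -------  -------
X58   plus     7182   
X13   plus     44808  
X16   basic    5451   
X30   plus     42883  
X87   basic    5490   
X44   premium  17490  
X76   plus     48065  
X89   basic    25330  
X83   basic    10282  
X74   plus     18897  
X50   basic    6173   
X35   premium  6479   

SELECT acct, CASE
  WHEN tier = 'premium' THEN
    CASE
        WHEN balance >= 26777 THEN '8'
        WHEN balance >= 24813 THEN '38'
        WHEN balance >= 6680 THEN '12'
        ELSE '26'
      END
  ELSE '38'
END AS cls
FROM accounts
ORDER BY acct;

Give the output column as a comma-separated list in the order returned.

38, 38, 38, 26, 12, 38, 38, 38, 38, 38, 38, 38

acct=X13: tier='plus' → outer ELSE → 38
acct=X16: tier='basic' → outer ELSE → 38
acct=X30: tier='plus' → outer ELSE → 38
acct=X35: tier='premium' → inner[ELSE] → 26
acct=X44: tier='premium' → inner[balance >= 6680] → 12
acct=X50: tier='basic' → outer ELSE → 38
acct=X58: tier='plus' → outer ELSE → 38
acct=X74: tier='plus' → outer ELSE → 38
acct=X76: tier='plus' → outer ELSE → 38
acct=X83: tier='basic' → outer ELSE → 38
acct=X87: tier='basic' → outer ELSE → 38
acct=X89: tier='basic' → outer ELSE → 38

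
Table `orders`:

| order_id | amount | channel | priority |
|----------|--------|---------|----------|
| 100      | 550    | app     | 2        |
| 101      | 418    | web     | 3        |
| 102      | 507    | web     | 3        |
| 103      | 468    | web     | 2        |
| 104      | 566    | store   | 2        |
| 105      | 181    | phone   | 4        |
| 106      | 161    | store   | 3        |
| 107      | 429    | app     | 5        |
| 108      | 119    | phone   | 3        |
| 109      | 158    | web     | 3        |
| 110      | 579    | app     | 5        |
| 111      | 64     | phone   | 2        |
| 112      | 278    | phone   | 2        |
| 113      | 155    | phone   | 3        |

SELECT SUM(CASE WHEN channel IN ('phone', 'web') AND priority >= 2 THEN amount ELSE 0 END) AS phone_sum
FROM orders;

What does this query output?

2348

order_id=100: ✗
order_id=101: ✓ → 418
order_id=102: ✓ → 507
order_id=103: ✓ → 468
order_id=104: ✗
order_id=105: ✓ → 181
order_id=106: ✗
order_id=107: ✗
order_id=108: ✓ → 119
order_id=109: ✓ → 158
order_id=110: ✗
order_id=111: ✓ → 64
order_id=112: ✓ → 278
order_id=113: ✓ → 155
phone_sum = 418 + 507 + 468 + 181 + 119 + 158 + 64 + 278 + 155 = 2348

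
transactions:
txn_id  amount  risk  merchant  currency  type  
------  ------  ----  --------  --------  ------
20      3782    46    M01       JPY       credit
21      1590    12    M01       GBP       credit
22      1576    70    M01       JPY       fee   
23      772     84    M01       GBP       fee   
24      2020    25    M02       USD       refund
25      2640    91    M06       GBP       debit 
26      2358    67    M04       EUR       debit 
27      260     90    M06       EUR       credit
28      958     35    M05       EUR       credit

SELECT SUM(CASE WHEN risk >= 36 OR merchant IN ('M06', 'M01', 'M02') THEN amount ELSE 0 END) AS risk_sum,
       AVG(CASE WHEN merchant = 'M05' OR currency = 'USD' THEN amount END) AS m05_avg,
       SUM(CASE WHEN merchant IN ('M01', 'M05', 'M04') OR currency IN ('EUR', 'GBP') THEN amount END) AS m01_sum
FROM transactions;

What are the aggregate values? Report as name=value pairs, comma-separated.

[risk_sum: risk >= 36 OR merchant IN ('M06', 'M01', 'M02')]
txn_id=20: ✓ → 3782
txn_id=21: ✓ → 1590
txn_id=22: ✓ → 1576
txn_id=23: ✓ → 772
txn_id=24: ✓ → 2020
txn_id=25: ✓ → 2640
txn_id=26: ✓ → 2358
txn_id=27: ✓ → 260
txn_id=28: ✗
risk_sum = 3782 + 1590 + 1576 + 772 + 2020 + 2640 + 2358 + 260 = 14998
—
[m05_avg: merchant = 'M05' OR currency = 'USD']
txn_id=20: ✗
txn_id=21: ✗
txn_id=22: ✗
txn_id=23: ✗
txn_id=24: ✓ → 2020
txn_id=25: ✗
txn_id=26: ✗
txn_id=27: ✗
txn_id=28: ✓ → 958
m05_avg = (2020 + 958) / 2 = 1489
—
[m01_sum: merchant IN ('M01', 'M05', 'M04') OR currency IN ('EUR', 'GBP')]
txn_id=20: ✓ → 3782
txn_id=21: ✓ → 1590
txn_id=22: ✓ → 1576
txn_id=23: ✓ → 772
txn_id=24: ✗
txn_id=25: ✓ → 2640
txn_id=26: ✓ → 2358
txn_id=27: ✓ → 260
txn_id=28: ✓ → 958
m01_sum = 3782 + 1590 + 1576 + 772 + 2640 + 2358 + 260 + 958 = 13936

risk_sum=14998, m05_avg=1489, m01_sum=13936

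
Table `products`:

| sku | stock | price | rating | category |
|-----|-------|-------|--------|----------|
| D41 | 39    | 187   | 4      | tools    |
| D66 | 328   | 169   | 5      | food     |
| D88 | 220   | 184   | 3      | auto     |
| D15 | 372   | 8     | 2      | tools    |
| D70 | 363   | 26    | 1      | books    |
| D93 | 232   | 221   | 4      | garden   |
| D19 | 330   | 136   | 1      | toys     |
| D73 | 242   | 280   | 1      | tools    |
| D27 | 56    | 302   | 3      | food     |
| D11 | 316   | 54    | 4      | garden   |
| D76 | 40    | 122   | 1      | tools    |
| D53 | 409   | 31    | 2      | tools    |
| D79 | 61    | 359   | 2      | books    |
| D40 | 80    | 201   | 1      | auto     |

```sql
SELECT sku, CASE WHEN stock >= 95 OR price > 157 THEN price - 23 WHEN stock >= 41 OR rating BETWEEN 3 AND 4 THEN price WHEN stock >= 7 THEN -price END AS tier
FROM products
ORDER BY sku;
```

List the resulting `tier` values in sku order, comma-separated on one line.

31, -15, 113, 279, 178, 164, 8, 146, 3, 257, -122, 336, 161, 198

sku=D11: stock >= 95 OR price > 157 → 31
sku=D15: stock >= 95 OR price > 157 → -15
sku=D19: stock >= 95 OR price > 157 → 113
sku=D27: stock >= 95 OR price > 157 → 279
sku=D40: stock >= 95 OR price > 157 → 178
sku=D41: stock >= 95 OR price > 157 → 164
sku=D53: stock >= 95 OR price > 157 → 8
sku=D66: stock >= 95 OR price > 157 → 146
sku=D70: stock >= 95 OR price > 157 → 3
sku=D73: stock >= 95 OR price > 157 → 257
sku=D76: stock >= 7 → -122
sku=D79: stock >= 95 OR price > 157 → 336
sku=D88: stock >= 95 OR price > 157 → 161
sku=D93: stock >= 95 OR price > 157 → 198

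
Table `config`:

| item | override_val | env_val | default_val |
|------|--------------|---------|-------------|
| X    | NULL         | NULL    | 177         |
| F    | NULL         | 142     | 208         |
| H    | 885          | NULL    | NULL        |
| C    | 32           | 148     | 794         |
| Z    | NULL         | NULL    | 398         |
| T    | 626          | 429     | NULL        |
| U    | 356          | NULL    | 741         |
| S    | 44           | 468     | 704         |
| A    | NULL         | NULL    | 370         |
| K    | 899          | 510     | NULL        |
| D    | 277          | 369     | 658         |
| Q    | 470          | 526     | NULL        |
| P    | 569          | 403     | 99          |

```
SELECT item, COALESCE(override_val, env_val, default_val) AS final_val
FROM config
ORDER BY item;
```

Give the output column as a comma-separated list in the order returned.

item=A: override_val=NULL, env_val=NULL, default_val=370 → 370
item=C: override_val=32 → 32
item=D: override_val=277 → 277
item=F: override_val=NULL, env_val=142 → 142
item=H: override_val=885 → 885
item=K: override_val=899 → 899
item=P: override_val=569 → 569
item=Q: override_val=470 → 470
item=S: override_val=44 → 44
item=T: override_val=626 → 626
item=U: override_val=356 → 356
item=X: override_val=NULL, env_val=NULL, default_val=177 → 177
item=Z: override_val=NULL, env_val=NULL, default_val=398 → 398

370, 32, 277, 142, 885, 899, 569, 470, 44, 626, 356, 177, 398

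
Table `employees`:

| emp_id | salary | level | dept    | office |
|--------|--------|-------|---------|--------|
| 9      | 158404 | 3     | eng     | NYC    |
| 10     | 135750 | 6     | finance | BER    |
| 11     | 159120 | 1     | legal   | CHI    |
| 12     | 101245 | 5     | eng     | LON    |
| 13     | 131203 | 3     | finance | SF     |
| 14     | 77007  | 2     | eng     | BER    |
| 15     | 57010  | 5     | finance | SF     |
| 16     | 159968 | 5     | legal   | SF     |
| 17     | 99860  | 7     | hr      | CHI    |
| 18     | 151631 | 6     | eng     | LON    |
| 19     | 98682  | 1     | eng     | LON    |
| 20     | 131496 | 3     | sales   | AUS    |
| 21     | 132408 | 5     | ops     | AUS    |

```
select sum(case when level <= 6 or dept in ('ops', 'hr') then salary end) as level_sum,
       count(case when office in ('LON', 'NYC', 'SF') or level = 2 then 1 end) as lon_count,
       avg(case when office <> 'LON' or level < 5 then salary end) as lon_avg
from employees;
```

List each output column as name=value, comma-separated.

[level_sum: level <= 6 or dept in ('ops', 'hr')]
emp_id=9: ✓ → 158404
emp_id=10: ✓ → 135750
emp_id=11: ✓ → 159120
emp_id=12: ✓ → 101245
emp_id=13: ✓ → 131203
emp_id=14: ✓ → 77007
emp_id=15: ✓ → 57010
emp_id=16: ✓ → 159968
emp_id=17: ✓ → 99860
emp_id=18: ✓ → 151631
emp_id=19: ✓ → 98682
emp_id=20: ✓ → 131496
emp_id=21: ✓ → 132408
level_sum = 158404 + 135750 + 159120 + 101245 + 131203 + 77007 + 57010 + 159968 + 99860 + 151631 + 98682 + 131496 + 132408 = 1593784
—
[lon_count: office in ('LON', 'NYC', 'SF') or level = 2]
emp_id=9: ✓ → 1
emp_id=10: ✗
emp_id=11: ✗
emp_id=12: ✓ → 1
emp_id=13: ✓ → 1
emp_id=14: ✓ → 1
emp_id=15: ✓ → 1
emp_id=16: ✓ → 1
emp_id=17: ✗
emp_id=18: ✓ → 1
emp_id=19: ✓ → 1
emp_id=20: ✗
emp_id=21: ✗
lon_count = COUNT(1, 1, 1, 1, 1, 1, 1, 1) = 8
—
[lon_avg: office <> 'LON' or level < 5]
emp_id=9: ✓ → 158404
emp_id=10: ✓ → 135750
emp_id=11: ✓ → 159120
emp_id=12: ✗
emp_id=13: ✓ → 131203
emp_id=14: ✓ → 77007
emp_id=15: ✓ → 57010
emp_id=16: ✓ → 159968
emp_id=17: ✓ → 99860
emp_id=18: ✗
emp_id=19: ✓ → 98682
emp_id=20: ✓ → 131496
emp_id=21: ✓ → 132408
lon_avg = (158404 + 135750 + 159120 + 131203 + 77007 + 57010 + 159968 + 99860 + 98682 + 131496 + 132408) / 11 = 121900.7272727273

level_sum=1593784, lon_count=8, lon_avg=121900.7272727273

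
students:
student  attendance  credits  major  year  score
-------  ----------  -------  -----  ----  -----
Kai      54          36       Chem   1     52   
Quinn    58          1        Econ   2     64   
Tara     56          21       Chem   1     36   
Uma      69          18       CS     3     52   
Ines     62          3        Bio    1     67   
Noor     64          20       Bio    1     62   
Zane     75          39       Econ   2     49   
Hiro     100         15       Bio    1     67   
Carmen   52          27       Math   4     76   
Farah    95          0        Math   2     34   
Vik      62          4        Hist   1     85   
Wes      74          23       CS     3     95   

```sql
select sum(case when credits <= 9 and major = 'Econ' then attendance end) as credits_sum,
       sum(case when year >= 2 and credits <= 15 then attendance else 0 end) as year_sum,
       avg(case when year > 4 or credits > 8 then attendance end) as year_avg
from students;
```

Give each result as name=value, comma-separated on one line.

credits_sum=58, year_sum=153, year_avg=68

[credits_sum: credits <= 9 and major = 'Econ']
student=Kai: ✗
student=Quinn: ✓ → 58
student=Tara: ✗
student=Uma: ✗
student=Ines: ✗
student=Noor: ✗
student=Zane: ✗
student=Hiro: ✗
student=Carmen: ✗
student=Farah: ✗
student=Vik: ✗
student=Wes: ✗
credits_sum = 58
—
[year_sum: year >= 2 and credits <= 15]
student=Kai: ✗
student=Quinn: ✓ → 58
student=Tara: ✗
student=Uma: ✗
student=Ines: ✗
student=Noor: ✗
student=Zane: ✗
student=Hiro: ✗
student=Carmen: ✗
student=Farah: ✓ → 95
student=Vik: ✗
student=Wes: ✗
year_sum = 58 + 95 = 153
—
[year_avg: year > 4 or credits > 8]
student=Kai: ✓ → 54
student=Quinn: ✗
student=Tara: ✓ → 56
student=Uma: ✓ → 69
student=Ines: ✗
student=Noor: ✓ → 64
student=Zane: ✓ → 75
student=Hiro: ✓ → 100
student=Carmen: ✓ → 52
student=Farah: ✗
student=Vik: ✗
student=Wes: ✓ → 74
year_avg = (54 + 56 + 69 + 64 + 75 + 100 + 52 + 74) / 8 = 68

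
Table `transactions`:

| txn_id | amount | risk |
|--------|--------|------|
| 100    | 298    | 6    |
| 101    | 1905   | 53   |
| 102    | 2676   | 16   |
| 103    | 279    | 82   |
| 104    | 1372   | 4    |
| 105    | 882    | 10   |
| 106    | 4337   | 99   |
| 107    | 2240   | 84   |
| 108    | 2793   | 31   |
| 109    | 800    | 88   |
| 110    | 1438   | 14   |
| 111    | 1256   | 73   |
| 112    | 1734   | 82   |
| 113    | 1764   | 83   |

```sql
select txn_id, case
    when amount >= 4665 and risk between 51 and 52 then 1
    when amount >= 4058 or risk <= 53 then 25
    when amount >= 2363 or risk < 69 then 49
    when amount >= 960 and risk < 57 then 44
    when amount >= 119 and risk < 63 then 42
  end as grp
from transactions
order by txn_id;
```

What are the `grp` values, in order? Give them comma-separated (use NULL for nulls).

25, 25, 25, NULL, 25, 25, 25, NULL, 25, NULL, 25, NULL, NULL, NULL

txn_id=100: amount >= 4058 or risk <= 53 → 25
txn_id=101: amount >= 4058 or risk <= 53 → 25
txn_id=102: amount >= 4058 or risk <= 53 → 25
txn_id=103: (no match → NULL) → NULL
txn_id=104: amount >= 4058 or risk <= 53 → 25
txn_id=105: amount >= 4058 or risk <= 53 → 25
txn_id=106: amount >= 4058 or risk <= 53 → 25
txn_id=107: (no match → NULL) → NULL
txn_id=108: amount >= 4058 or risk <= 53 → 25
txn_id=109: (no match → NULL) → NULL
txn_id=110: amount >= 4058 or risk <= 53 → 25
txn_id=111: (no match → NULL) → NULL
txn_id=112: (no match → NULL) → NULL
txn_id=113: (no match → NULL) → NULL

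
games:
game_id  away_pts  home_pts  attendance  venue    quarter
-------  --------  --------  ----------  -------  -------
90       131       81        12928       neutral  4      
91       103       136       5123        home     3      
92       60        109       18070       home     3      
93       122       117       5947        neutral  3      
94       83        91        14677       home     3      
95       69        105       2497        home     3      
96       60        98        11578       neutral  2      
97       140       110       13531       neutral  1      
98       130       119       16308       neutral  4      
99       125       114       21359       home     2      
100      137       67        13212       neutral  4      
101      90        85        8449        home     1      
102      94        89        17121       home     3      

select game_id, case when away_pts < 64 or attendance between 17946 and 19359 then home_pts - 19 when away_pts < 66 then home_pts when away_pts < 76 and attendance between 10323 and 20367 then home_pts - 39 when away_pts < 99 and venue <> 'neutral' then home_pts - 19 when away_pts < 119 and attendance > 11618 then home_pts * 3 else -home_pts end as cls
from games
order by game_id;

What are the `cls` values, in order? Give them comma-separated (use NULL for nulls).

game_id=90: ELSE → -81
game_id=91: ELSE → -136
game_id=92: away_pts < 64 or attendance between 17946 and 19359 → 90
game_id=93: ELSE → -117
game_id=94: away_pts < 99 and venue <> 'neutral' → 72
game_id=95: away_pts < 99 and venue <> 'neutral' → 86
game_id=96: away_pts < 64 or attendance between 17946 and 19359 → 79
game_id=97: ELSE → -110
game_id=98: ELSE → -119
game_id=99: ELSE → -114
game_id=100: ELSE → -67
game_id=101: away_pts < 99 and venue <> 'neutral' → 66
game_id=102: away_pts < 99 and venue <> 'neutral' → 70

-81, -136, 90, -117, 72, 86, 79, -110, -119, -114, -67, 66, 70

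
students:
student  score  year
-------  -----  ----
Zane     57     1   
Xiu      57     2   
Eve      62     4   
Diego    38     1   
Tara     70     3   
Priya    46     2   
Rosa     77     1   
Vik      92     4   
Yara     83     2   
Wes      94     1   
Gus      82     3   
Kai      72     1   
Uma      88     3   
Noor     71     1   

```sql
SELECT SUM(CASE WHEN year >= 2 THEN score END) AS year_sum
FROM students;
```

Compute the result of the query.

student=Zane: ✗
student=Xiu: ✓ → 57
student=Eve: ✓ → 62
student=Diego: ✗
student=Tara: ✓ → 70
student=Priya: ✓ → 46
student=Rosa: ✗
student=Vik: ✓ → 92
student=Yara: ✓ → 83
student=Wes: ✗
student=Gus: ✓ → 82
student=Kai: ✗
student=Uma: ✓ → 88
student=Noor: ✗
year_sum = 57 + 62 + 70 + 46 + 92 + 83 + 82 + 88 = 580

580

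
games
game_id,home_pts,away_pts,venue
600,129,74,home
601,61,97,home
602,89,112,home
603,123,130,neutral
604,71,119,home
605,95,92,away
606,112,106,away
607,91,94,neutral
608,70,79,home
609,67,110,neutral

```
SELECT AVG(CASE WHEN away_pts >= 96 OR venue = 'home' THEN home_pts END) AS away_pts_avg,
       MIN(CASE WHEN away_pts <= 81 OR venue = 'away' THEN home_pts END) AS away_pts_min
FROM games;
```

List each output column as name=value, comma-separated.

[away_pts_avg: away_pts >= 96 OR venue = 'home']
game_id=600: ✓ → 129
game_id=601: ✓ → 61
game_id=602: ✓ → 89
game_id=603: ✓ → 123
game_id=604: ✓ → 71
game_id=605: ✗
game_id=606: ✓ → 112
game_id=607: ✗
game_id=608: ✓ → 70
game_id=609: ✓ → 67
away_pts_avg = (129 + 61 + 89 + 123 + 71 + 112 + 70 + 67) / 8 = 90.25
—
[away_pts_min: away_pts <= 81 OR venue = 'away']
game_id=600: ✓ → 129
game_id=601: ✗
game_id=602: ✗
game_id=603: ✗
game_id=604: ✗
game_id=605: ✓ → 95
game_id=606: ✓ → 112
game_id=607: ✗
game_id=608: ✓ → 70
game_id=609: ✗
away_pts_min = MIN(129, 95, 112, 70) = 70

away_pts_avg=90.25, away_pts_min=70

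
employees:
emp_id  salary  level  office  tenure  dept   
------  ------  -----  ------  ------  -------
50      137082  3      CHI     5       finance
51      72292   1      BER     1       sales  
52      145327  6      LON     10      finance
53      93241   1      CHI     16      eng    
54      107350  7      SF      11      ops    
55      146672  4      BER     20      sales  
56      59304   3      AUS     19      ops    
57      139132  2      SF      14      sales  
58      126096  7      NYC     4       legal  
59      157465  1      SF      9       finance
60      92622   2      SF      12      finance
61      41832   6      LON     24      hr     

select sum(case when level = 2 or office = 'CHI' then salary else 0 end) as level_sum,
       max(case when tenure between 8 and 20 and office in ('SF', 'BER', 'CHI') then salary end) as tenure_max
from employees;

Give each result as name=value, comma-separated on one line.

[level_sum: level = 2 or office = 'CHI']
emp_id=50: ✓ → 137082
emp_id=51: ✗
emp_id=52: ✗
emp_id=53: ✓ → 93241
emp_id=54: ✗
emp_id=55: ✗
emp_id=56: ✗
emp_id=57: ✓ → 139132
emp_id=58: ✗
emp_id=59: ✗
emp_id=60: ✓ → 92622
emp_id=61: ✗
level_sum = 137082 + 93241 + 139132 + 92622 = 462077
—
[tenure_max: tenure between 8 and 20 and office in ('SF', 'BER', 'CHI')]
emp_id=50: ✗
emp_id=51: ✗
emp_id=52: ✗
emp_id=53: ✓ → 93241
emp_id=54: ✓ → 107350
emp_id=55: ✓ → 146672
emp_id=56: ✗
emp_id=57: ✓ → 139132
emp_id=58: ✗
emp_id=59: ✓ → 157465
emp_id=60: ✓ → 92622
emp_id=61: ✗
tenure_max = MAX(93241, 107350, 146672, 139132, 157465, 92622) = 157465

level_sum=462077, tenure_max=157465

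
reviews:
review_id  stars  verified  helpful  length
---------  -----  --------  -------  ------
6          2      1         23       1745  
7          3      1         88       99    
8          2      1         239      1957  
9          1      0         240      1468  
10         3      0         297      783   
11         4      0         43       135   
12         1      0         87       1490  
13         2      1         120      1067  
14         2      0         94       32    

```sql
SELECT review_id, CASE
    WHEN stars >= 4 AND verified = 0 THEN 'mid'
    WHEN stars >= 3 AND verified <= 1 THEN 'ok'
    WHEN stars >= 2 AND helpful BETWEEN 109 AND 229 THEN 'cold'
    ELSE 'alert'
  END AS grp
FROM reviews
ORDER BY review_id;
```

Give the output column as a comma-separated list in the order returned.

alert, ok, alert, alert, ok, mid, alert, cold, alert

review_id=6: ELSE → alert
review_id=7: stars >= 3 AND verified <= 1 → ok
review_id=8: ELSE → alert
review_id=9: ELSE → alert
review_id=10: stars >= 3 AND verified <= 1 → ok
review_id=11: stars >= 4 AND verified = 0 → mid
review_id=12: ELSE → alert
review_id=13: stars >= 2 AND helpful BETWEEN 109 AND 229 → cold
review_id=14: ELSE → alert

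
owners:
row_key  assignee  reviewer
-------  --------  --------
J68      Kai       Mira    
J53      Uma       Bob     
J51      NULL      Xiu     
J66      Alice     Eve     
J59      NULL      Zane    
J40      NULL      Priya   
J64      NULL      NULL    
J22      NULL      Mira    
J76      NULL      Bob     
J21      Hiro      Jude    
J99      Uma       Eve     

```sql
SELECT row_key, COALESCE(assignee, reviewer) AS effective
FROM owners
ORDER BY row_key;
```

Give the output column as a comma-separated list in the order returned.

row_key=J21: assignee=Hiro → Hiro
row_key=J22: assignee=NULL, reviewer=Mira → Mira
row_key=J40: assignee=NULL, reviewer=Priya → Priya
row_key=J51: assignee=NULL, reviewer=Xiu → Xiu
row_key=J53: assignee=Uma → Uma
row_key=J59: assignee=NULL, reviewer=Zane → Zane
row_key=J64: assignee=NULL, reviewer=NULL (all NULL) → NULL
row_key=J66: assignee=Alice → Alice
row_key=J68: assignee=Kai → Kai
row_key=J76: assignee=NULL, reviewer=Bob → Bob
row_key=J99: assignee=Uma → Uma

Hiro, Mira, Priya, Xiu, Uma, Zane, NULL, Alice, Kai, Bob, Uma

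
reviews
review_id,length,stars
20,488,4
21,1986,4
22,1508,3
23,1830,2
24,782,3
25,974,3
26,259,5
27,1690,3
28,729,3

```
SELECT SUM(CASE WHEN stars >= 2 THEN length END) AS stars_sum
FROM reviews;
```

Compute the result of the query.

review_id=20: ✓ → 488
review_id=21: ✓ → 1986
review_id=22: ✓ → 1508
review_id=23: ✓ → 1830
review_id=24: ✓ → 782
review_id=25: ✓ → 974
review_id=26: ✓ → 259
review_id=27: ✓ → 1690
review_id=28: ✓ → 729
stars_sum = 488 + 1986 + 1508 + 1830 + 782 + 974 + 259 + 1690 + 729 = 10246

10246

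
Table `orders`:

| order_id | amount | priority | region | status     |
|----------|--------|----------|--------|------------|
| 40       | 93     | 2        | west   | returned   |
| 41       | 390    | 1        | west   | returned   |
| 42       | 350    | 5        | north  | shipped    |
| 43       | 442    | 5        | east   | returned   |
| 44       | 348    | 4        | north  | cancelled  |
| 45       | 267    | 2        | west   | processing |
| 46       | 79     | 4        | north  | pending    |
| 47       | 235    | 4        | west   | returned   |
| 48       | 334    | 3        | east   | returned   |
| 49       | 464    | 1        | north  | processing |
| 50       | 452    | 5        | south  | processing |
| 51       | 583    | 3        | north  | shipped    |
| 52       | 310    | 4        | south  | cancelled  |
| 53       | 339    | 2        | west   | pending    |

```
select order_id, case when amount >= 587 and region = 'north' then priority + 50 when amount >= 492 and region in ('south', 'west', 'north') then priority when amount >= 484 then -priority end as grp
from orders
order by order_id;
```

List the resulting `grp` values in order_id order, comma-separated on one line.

NULL, NULL, NULL, NULL, NULL, NULL, NULL, NULL, NULL, NULL, NULL, 3, NULL, NULL

order_id=40: (no match → NULL) → NULL
order_id=41: (no match → NULL) → NULL
order_id=42: (no match → NULL) → NULL
order_id=43: (no match → NULL) → NULL
order_id=44: (no match → NULL) → NULL
order_id=45: (no match → NULL) → NULL
order_id=46: (no match → NULL) → NULL
order_id=47: (no match → NULL) → NULL
order_id=48: (no match → NULL) → NULL
order_id=49: (no match → NULL) → NULL
order_id=50: (no match → NULL) → NULL
order_id=51: amount >= 492 and region in ('south', 'west', 'north') → 3
order_id=52: (no match → NULL) → NULL
order_id=53: (no match → NULL) → NULL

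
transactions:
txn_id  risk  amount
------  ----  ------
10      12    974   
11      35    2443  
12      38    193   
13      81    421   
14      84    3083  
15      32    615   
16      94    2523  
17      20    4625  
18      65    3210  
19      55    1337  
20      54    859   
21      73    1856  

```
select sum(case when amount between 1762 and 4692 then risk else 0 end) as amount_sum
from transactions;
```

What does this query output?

txn_id=10: ✗
txn_id=11: ✓ → 35
txn_id=12: ✗
txn_id=13: ✗
txn_id=14: ✓ → 84
txn_id=15: ✗
txn_id=16: ✓ → 94
txn_id=17: ✓ → 20
txn_id=18: ✓ → 65
txn_id=19: ✗
txn_id=20: ✗
txn_id=21: ✓ → 73
amount_sum = 35 + 84 + 94 + 20 + 65 + 73 = 371

371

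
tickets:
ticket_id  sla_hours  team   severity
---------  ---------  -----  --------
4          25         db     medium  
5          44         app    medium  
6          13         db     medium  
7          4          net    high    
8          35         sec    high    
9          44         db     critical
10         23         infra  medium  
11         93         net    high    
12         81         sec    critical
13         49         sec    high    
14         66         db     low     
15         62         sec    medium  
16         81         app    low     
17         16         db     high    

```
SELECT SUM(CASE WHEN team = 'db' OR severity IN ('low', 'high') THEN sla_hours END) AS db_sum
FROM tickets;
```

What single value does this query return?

ticket_id=4: ✓ → 25
ticket_id=5: ✗
ticket_id=6: ✓ → 13
ticket_id=7: ✓ → 4
ticket_id=8: ✓ → 35
ticket_id=9: ✓ → 44
ticket_id=10: ✗
ticket_id=11: ✓ → 93
ticket_id=12: ✗
ticket_id=13: ✓ → 49
ticket_id=14: ✓ → 66
ticket_id=15: ✗
ticket_id=16: ✓ → 81
ticket_id=17: ✓ → 16
db_sum = 25 + 13 + 4 + 35 + 44 + 93 + 49 + 66 + 81 + 16 = 426

426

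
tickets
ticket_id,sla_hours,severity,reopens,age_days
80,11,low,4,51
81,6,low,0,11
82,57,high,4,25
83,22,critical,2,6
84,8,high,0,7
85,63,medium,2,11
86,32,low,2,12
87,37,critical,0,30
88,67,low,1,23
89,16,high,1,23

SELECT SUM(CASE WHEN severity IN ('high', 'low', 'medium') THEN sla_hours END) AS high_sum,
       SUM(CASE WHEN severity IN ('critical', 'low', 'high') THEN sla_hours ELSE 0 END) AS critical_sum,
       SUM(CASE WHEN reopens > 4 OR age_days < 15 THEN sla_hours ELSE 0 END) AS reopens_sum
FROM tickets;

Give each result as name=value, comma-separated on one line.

[high_sum: severity IN ('high', 'low', 'medium')]
ticket_id=80: ✓ → 11
ticket_id=81: ✓ → 6
ticket_id=82: ✓ → 57
ticket_id=83: ✗
ticket_id=84: ✓ → 8
ticket_id=85: ✓ → 63
ticket_id=86: ✓ → 32
ticket_id=87: ✗
ticket_id=88: ✓ → 67
ticket_id=89: ✓ → 16
high_sum = 11 + 6 + 57 + 8 + 63 + 32 + 67 + 16 = 260
—
[critical_sum: severity IN ('critical', 'low', 'high')]
ticket_id=80: ✓ → 11
ticket_id=81: ✓ → 6
ticket_id=82: ✓ → 57
ticket_id=83: ✓ → 22
ticket_id=84: ✓ → 8
ticket_id=85: ✗
ticket_id=86: ✓ → 32
ticket_id=87: ✓ → 37
ticket_id=88: ✓ → 67
ticket_id=89: ✓ → 16
critical_sum = 11 + 6 + 57 + 22 + 8 + 32 + 37 + 67 + 16 = 256
—
[reopens_sum: reopens > 4 OR age_days < 15]
ticket_id=80: ✗
ticket_id=81: ✓ → 6
ticket_id=82: ✗
ticket_id=83: ✓ → 22
ticket_id=84: ✓ → 8
ticket_id=85: ✓ → 63
ticket_id=86: ✓ → 32
ticket_id=87: ✗
ticket_id=88: ✗
ticket_id=89: ✗
reopens_sum = 6 + 22 + 8 + 63 + 32 = 131

high_sum=260, critical_sum=256, reopens_sum=131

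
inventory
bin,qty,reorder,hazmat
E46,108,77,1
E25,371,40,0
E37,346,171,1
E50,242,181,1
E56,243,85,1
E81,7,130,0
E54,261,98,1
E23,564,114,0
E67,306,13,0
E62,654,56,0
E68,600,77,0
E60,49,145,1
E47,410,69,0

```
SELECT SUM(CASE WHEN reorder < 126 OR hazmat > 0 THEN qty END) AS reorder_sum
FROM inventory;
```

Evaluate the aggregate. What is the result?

4154

bin=E46: ✓ → 108
bin=E25: ✓ → 371
bin=E37: ✓ → 346
bin=E50: ✓ → 242
bin=E56: ✓ → 243
bin=E81: ✗
bin=E54: ✓ → 261
bin=E23: ✓ → 564
bin=E67: ✓ → 306
bin=E62: ✓ → 654
bin=E68: ✓ → 600
bin=E60: ✓ → 49
bin=E47: ✓ → 410
reorder_sum = 108 + 371 + 346 + 242 + 243 + 261 + 564 + 306 + 654 + 600 + 49 + 410 = 4154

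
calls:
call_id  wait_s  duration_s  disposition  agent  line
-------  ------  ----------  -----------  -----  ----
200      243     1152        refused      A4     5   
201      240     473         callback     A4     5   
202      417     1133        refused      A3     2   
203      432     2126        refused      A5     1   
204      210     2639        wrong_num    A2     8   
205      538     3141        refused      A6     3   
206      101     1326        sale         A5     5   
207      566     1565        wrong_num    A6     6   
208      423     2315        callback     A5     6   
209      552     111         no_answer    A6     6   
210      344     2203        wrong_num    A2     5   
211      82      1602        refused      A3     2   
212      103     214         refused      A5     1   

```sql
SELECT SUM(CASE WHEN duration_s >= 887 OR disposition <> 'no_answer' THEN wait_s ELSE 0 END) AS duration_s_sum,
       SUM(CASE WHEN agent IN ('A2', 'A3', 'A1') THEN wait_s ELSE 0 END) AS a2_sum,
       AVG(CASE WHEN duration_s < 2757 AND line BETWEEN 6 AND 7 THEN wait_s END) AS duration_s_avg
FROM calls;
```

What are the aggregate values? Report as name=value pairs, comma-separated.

duration_s_sum=3699, a2_sum=1053, duration_s_avg=513.6666666667

[duration_s_sum: duration_s >= 887 OR disposition <> 'no_answer']
call_id=200: ✓ → 243
call_id=201: ✓ → 240
call_id=202: ✓ → 417
call_id=203: ✓ → 432
call_id=204: ✓ → 210
call_id=205: ✓ → 538
call_id=206: ✓ → 101
call_id=207: ✓ → 566
call_id=208: ✓ → 423
call_id=209: ✗
call_id=210: ✓ → 344
call_id=211: ✓ → 82
call_id=212: ✓ → 103
duration_s_sum = 243 + 240 + 417 + 432 + 210 + 538 + 101 + 566 + 423 + 344 + 82 + 103 = 3699
—
[a2_sum: agent IN ('A2', 'A3', 'A1')]
call_id=200: ✗
call_id=201: ✗
call_id=202: ✓ → 417
call_id=203: ✗
call_id=204: ✓ → 210
call_id=205: ✗
call_id=206: ✗
call_id=207: ✗
call_id=208: ✗
call_id=209: ✗
call_id=210: ✓ → 344
call_id=211: ✓ → 82
call_id=212: ✗
a2_sum = 417 + 210 + 344 + 82 = 1053
—
[duration_s_avg: duration_s < 2757 AND line BETWEEN 6 AND 7]
call_id=200: ✗
call_id=201: ✗
call_id=202: ✗
call_id=203: ✗
call_id=204: ✗
call_id=205: ✗
call_id=206: ✗
call_id=207: ✓ → 566
call_id=208: ✓ → 423
call_id=209: ✓ → 552
call_id=210: ✗
call_id=211: ✗
call_id=212: ✗
duration_s_avg = (566 + 423 + 552) / 3 = 513.6666666667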